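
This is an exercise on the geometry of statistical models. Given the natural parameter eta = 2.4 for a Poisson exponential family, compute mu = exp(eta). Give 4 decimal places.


Expectation parameter for Poisson exponential family:
mu = exp(eta).
eta = 2.4.
mu = exp(2.4) = 11.0232

11.0232


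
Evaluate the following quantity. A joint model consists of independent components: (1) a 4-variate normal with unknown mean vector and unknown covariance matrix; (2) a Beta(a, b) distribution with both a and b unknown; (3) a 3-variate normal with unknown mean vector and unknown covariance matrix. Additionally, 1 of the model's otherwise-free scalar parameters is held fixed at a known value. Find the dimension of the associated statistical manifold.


The dimension of a statistical manifold equals the number of free
(independent) real parameters of the model. For a product of independent
blocks the parameter counts add.
- 4-variate normal: 4 (mean) + 4*5/2 = 10 (symmetric covariance) = 14.
- Beta (a, b): 2.
- 3-variate normal: 3 (mean) + 3*4/2 = 6 (symmetric covariance) = 9.
Total = 14 + 2 + 9 = 25.
1 parameter(s) fixed at known values: 25 - 1 = 24.
Dimension = 24

24


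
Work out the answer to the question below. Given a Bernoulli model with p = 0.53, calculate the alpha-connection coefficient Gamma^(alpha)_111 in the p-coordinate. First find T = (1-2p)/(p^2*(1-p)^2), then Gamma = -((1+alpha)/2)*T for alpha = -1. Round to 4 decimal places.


Skewness (Amari-Chentsov) tensor: T = (1-2p)/(p^2*(1-p)^2).
p = 0.53, 1-2p = -0.06, p^2 = 0.2809, (1-p)^2 = 0.2209.
T = -0.06/(0.2809 * 0.2209) = -0.96695.
In the p-coordinate, Gamma^(alpha) = Gamma^(0) - (alpha/2)*T with Gamma^(0) = (1/2)*g'(p) = -T/2,
so Gamma^(alpha) = -((1+alpha)/2)*T.
alpha = -1, -(1+alpha)/2 = 0.0.
Gamma = 0.0 * -0.96695 = 0.0000

0.0000


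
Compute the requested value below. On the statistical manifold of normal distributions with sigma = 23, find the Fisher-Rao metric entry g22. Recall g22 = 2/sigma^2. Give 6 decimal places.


For the 2-parameter normal family, the Fisher metric has:
  g11 = 1/sigma^2, g22 = 2/sigma^2.
sigma = 23, sigma^2 = 529.
g22 = 0.003781

0.003781


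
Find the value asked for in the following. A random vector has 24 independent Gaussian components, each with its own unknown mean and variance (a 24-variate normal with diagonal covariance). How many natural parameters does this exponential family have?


Exponential family dimension calculation:
Each univariate normal has two natural parameters (mu/sigma^2 and -1/(2 sigma^2)).
With 24 independent components, dim = 2 * 24 = 48.

48


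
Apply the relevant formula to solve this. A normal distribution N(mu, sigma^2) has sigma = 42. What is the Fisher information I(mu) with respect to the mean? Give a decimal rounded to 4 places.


The Fisher information for the mean of a normal distribution is I(mu) = 1/sigma^2.
sigma = 42, so sigma^2 = 1764.
I(mu) = 1/1764 = 0.0006

0.0006


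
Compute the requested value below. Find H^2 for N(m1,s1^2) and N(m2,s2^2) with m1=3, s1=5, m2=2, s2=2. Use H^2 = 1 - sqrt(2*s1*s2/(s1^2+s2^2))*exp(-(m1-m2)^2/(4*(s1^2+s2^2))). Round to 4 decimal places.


Squared Hellinger distance for Gaussians:
H^2 = 1 - sqrt(2*s1*s2/(s1^2+s2^2)) * exp(-(m1-m2)^2/(4*(s1^2+s2^2))).
s1^2 = 25, s2^2 = 4, s1^2+s2^2 = 29.
sqrt(2*5*2/(29)) = 0.830455.
(m1-m2)^2 = (1)^2 = 1.
exp(-1/(4*29)) = exp(-0.008621) = 0.991416.
H^2 = 1 - 0.830455*0.991416 = 0.1767

0.1767


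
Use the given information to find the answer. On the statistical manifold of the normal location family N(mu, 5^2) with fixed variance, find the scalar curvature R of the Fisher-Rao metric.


This family has a single free parameter, so its statistical manifold
is 1-dimensional. The Riemann curvature tensor of any 1-dimensional
Riemannian manifold vanishes identically, so R = 0.

0


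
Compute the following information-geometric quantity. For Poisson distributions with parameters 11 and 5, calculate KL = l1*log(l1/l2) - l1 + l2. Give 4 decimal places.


KL divergence for Poisson:
KL = l1*log(l1/l2) - l1 + l2.
l1 = 11, l2 = 5.
log(11/5) = 0.788457.
l1*log(l1/l2) = 11 * 0.788457 = 8.673031.
KL = 8.673031 - 11 + 5 = 2.6730

2.6730


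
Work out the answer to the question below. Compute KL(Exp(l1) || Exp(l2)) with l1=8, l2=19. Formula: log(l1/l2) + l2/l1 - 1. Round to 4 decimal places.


KL divergence for exponential family:
KL = log(l1/l2) + l2/l1 - 1.
log(8/19) = -0.864997.
19/8 = 2.375.
KL = -0.864997 + 2.375 - 1 = 0.5100

0.5100


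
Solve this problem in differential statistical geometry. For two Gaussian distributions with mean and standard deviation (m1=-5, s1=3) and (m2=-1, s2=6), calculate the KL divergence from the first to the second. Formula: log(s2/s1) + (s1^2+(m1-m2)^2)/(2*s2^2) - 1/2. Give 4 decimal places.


KL divergence between normal distributions:
KL = log(s2/s1) + (s1^2 + (m1-m2)^2)/(2*s2^2) - 1/2.
log(6/3) = 0.693147.
(3^2 + (-5--1)^2)/(2*6^2) = (9 + 16)/72 = 0.347222.
KL = 0.693147 + 0.347222 - 0.5 = 0.5404

0.5404


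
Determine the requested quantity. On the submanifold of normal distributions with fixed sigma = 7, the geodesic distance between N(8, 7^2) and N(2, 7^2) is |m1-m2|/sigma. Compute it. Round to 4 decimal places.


On the fixed-variance normal subfamily, geodesic distance = |m1-m2|/sigma.
|8 - 2| = 6.
sigma = 7.
d = 6/7 = 0.8571

0.8571


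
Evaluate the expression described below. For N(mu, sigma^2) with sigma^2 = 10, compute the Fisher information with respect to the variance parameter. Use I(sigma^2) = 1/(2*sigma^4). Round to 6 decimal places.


Fisher information for variance: I(sigma^2) = 1/(2*sigma^4).
sigma^2 = 10, so sigma^4 = 100.
I = 1/(2*100) = 1/200 = 0.005000

0.005000


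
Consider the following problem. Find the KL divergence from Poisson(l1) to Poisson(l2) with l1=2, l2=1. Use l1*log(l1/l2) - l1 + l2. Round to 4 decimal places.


KL divergence for Poisson:
KL = l1*log(l1/l2) - l1 + l2.
l1 = 2, l2 = 1.
log(2/1) = 0.693147.
l1*log(l1/l2) = 2 * 0.693147 = 1.386294.
KL = 1.386294 - 2 + 1 = 0.3863

0.3863


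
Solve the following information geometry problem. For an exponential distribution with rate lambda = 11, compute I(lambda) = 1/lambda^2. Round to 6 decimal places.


Fisher information for exponential: I(lambda) = 1/lambda^2.
lambda = 11, lambda^2 = 121.
I = 1/121 = 0.008264

0.008264


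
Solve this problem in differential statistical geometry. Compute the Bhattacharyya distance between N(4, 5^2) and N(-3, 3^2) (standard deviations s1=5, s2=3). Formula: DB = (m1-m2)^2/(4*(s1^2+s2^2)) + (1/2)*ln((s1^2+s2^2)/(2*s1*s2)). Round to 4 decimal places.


Bhattacharyya distance between two Gaussians:
DB = (m1-m2)^2/(4*(s1^2+s2^2)) + (1/2)*ln((s1^2+s2^2)/(2*s1*s2)).
(m1-m2)^2 = (7)^2 = 49.
s1^2+s2^2 = 25 + 9 = 34.
term1 = 49/136 = 0.360294.
term2 = 0.5*ln(34/30.0) = 0.062582.
DB = 0.360294 + 0.062582 = 0.4229

0.4229


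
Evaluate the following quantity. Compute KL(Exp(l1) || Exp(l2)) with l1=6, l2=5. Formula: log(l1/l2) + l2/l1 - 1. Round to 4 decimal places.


KL divergence for exponential family:
KL = log(l1/l2) + l2/l1 - 1.
log(6/5) = 0.182322.
5/6 = 0.833333.
KL = 0.182322 + 0.833333 - 1 = 0.0157

0.0157


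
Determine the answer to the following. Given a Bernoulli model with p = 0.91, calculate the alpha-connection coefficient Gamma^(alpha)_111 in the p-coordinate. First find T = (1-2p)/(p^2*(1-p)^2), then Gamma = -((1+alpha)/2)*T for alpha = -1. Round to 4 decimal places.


Skewness (Amari-Chentsov) tensor: T = (1-2p)/(p^2*(1-p)^2).
p = 0.91, 1-2p = -0.82, p^2 = 0.8281, (1-p)^2 = 0.0081.
T = -0.82/(0.8281 * 0.0081) = -122.249206.
In the p-coordinate, Gamma^(alpha) = Gamma^(0) - (alpha/2)*T with Gamma^(0) = (1/2)*g'(p) = -T/2,
so Gamma^(alpha) = -((1+alpha)/2)*T.
alpha = -1, -(1+alpha)/2 = 0.0.
Gamma = 0.0 * -122.249206 = 0.0000

0.0000


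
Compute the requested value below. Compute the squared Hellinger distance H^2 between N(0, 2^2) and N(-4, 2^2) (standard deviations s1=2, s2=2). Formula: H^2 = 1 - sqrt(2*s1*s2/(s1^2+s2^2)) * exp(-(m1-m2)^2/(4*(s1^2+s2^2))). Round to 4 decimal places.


Squared Hellinger distance for Gaussians:
H^2 = 1 - sqrt(2*s1*s2/(s1^2+s2^2)) * exp(-(m1-m2)^2/(4*(s1^2+s2^2))).
s1^2 = 4, s2^2 = 4, s1^2+s2^2 = 8.
sqrt(2*2*2/(8)) = 1.0.
(m1-m2)^2 = (4)^2 = 16.
exp(-16/(4*8)) = exp(-0.5) = 0.606531.
H^2 = 1 - 1.0*0.606531 = 0.3935

0.3935


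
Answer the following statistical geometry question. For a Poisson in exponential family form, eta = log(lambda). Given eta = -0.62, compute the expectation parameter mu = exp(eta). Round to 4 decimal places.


Expectation parameter for Poisson exponential family:
mu = exp(eta).
eta = -0.62.
mu = exp(-0.62) = 0.5379

0.5379


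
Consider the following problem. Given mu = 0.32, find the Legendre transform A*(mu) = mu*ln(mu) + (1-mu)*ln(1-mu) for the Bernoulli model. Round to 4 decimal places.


Legendre transform for Bernoulli:
A*(mu) = mu*log(mu) + (1-mu)*log(1-mu).
mu = 0.32, 1-mu = 0.68.
mu*log(mu) = 0.32*log(0.32) = -0.364619.
(1-mu)*log(1-mu) = 0.68*log(0.68) = -0.26225.
A* = -0.364619 + -0.26225 = -0.6269

-0.6269


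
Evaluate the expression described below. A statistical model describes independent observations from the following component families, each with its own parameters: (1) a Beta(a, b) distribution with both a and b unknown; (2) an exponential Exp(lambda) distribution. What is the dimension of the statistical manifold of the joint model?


The dimension of a statistical manifold equals the number of free
(independent) real parameters of the model. For a product of independent
blocks the parameter counts add.
- Beta (a, b): 2.
- exponential (lambda): 1.
Total = 2 + 1 = 3.
Dimension = 3

3


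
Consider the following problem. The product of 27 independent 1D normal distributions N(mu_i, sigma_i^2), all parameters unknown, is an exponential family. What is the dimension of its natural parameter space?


Exponential family dimension calculation:
Each univariate normal has two natural parameters (mu/sigma^2 and -1/(2 sigma^2)).
With 27 independent components, dim = 2 * 27 = 54.

54


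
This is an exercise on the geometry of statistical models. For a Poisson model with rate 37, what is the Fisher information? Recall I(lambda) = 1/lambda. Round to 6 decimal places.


Fisher information for Poisson: I(lambda) = 1/lambda.
lambda = 37.
I(lambda) = 1/37 = 0.027027

0.027027


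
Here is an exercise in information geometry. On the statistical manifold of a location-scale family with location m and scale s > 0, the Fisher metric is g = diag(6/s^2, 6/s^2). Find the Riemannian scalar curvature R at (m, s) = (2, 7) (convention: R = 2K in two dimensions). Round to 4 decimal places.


The metric has the form g = (A dm^2 + B ds^2)/s^2 with A = 6, B = 6.
Substitute u = sqrt(A/B)*m: g = B*(du^2 + ds^2)/s^2, i.e. B times the
Poincare upper half-plane metric, which has constant Gaussian curvature -1.
Scaling a 2D metric by a constant c divides the Gaussian curvature by c,
so K = -1/B = -1/(6) = -0.1667 everywhere (the point (m, s) = (2, 7) is irrelevant:
the curvature is constant).
Scalar curvature in dimension 2: R = 2K = -2/(6) = -0.3333.

-0.3333


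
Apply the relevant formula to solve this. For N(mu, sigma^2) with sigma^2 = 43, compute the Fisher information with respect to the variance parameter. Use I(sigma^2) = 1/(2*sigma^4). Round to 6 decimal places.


Fisher information for variance: I(sigma^2) = 1/(2*sigma^4).
sigma^2 = 43, so sigma^4 = 1849.
I = 1/(2*1849) = 1/3698 = 0.000270

0.000270


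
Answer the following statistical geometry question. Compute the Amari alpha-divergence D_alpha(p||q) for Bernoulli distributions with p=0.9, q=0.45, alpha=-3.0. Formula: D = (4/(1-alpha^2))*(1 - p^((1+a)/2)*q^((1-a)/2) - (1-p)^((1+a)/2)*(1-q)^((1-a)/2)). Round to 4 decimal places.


Amari alpha-divergence:
D = (4/(1-alpha^2))*(1 - p^((1+a)/2)*q^((1-a)/2) - (1-p)^((1+a)/2)*(1-q)^((1-a)/2)).
alpha = -3.0, p = 0.9, q = 0.45.
e1 = (1+alpha)/2 = -1.0, e2 = (1-alpha)/2 = 2.0.
t1 = p^e1 * q^e2 = 0.9^-1.0 * 0.45^2.0 = 0.225.
t2 = (1-p)^e1 * (1-q)^e2 = 0.1^-1.0 * 0.55^2.0 = 3.025.
4/(1-alpha^2) = -0.5.
D = -0.5*(1 - 0.225 - 3.025) = 1.1250

1.1250


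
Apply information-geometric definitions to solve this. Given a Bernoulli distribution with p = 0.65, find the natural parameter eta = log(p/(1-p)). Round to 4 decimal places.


Natural parameter for Bernoulli: eta = log(p/(1-p)).
p = 0.65, 1-p = 0.35.
p/(1-p) = 1.857143.
eta = log(1.857143) = 0.6190

0.6190


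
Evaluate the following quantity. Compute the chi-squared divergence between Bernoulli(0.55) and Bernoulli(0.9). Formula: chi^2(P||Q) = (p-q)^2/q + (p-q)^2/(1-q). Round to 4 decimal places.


Chi-squared divergence between Bernoulli distributions:
chi^2 = (p-q)^2/q + (p-q)^2/(1-q).
p = 0.55, q = 0.9, p-q = -0.35.
(p-q)^2 = 0.1225.
term1 = 0.1225/0.9 = 0.136111.
term2 = 0.1225/0.1 = 1.225.
chi^2 = 0.136111 + 1.225 = 1.3611

1.3611


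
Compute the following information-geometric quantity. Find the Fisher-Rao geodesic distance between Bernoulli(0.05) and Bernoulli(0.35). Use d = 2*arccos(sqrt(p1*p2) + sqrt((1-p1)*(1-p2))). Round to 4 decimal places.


Geodesic distance on Bernoulli manifold:
d(p1,p2) = 2*arccos(sqrt(p1*p2) + sqrt((1-p1)*(1-p2))).
sqrt(p1*p2) = sqrt(0.05*0.35) = 0.132288.
sqrt((1-p1)*(1-p2)) = sqrt(0.95*0.65) = 0.785812.
arg = 0.132288 + 0.785812 = 0.918099.
d = 2*arccos(0.918099) = 0.8151

0.8151


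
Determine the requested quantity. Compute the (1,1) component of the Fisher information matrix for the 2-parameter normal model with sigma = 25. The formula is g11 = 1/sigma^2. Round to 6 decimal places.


For the 2-parameter normal family, the Fisher metric has:
  g11 = 1/sigma^2, g22 = 2/sigma^2.
sigma = 25, sigma^2 = 625.
g11 = 0.001600

0.001600


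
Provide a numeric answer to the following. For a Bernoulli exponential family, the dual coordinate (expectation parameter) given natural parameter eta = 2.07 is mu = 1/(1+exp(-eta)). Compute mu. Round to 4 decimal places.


Dual coordinate (expectation parameter) for Bernoulli:
mu = 1/(1+exp(-eta)).
eta = 2.07.
exp(-eta) = exp(-2.07) = 0.126186.
mu = 1/(1+0.126186) = 0.8880

0.8880


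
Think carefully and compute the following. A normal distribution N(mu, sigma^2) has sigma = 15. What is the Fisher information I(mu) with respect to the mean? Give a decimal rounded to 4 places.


The Fisher information for the mean of a normal distribution is I(mu) = 1/sigma^2.
sigma = 15, so sigma^2 = 225.
I(mu) = 1/225 = 0.0044

0.0044


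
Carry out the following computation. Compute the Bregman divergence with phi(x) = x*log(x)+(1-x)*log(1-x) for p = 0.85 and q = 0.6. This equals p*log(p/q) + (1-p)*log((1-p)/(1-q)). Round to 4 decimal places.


Bregman divergence with negative entropy generator:
D = p*log(p/q) + (1-p)*log((1-p)/(1-q)).
p = 0.85, q = 0.6.
p*log(p/q) = 0.85*log(0.85/0.6) = 0.296061.
(1-p)*log((1-p)/(1-q)) = 0.15*log(0.15/0.4) = -0.147124.
D = 0.296061 + -0.147124 = 0.1489

0.1489


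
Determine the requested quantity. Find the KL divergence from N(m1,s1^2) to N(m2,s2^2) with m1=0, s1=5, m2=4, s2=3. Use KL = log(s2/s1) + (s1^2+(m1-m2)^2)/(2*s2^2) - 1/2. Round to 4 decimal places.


KL divergence between normal distributions:
KL = log(s2/s1) + (s1^2 + (m1-m2)^2)/(2*s2^2) - 1/2.
log(3/5) = -0.510826.
(5^2 + (0-4)^2)/(2*3^2) = (25 + 16)/18 = 2.277778.
KL = -0.510826 + 2.277778 - 0.5 = 1.2670

1.2670


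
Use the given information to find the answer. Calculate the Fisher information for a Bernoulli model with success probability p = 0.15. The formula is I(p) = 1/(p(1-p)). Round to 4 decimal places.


For Bernoulli(p), Fisher information is I(p) = 1/(p*(1-p)).
p = 0.15, 1-p = 0.85.
p*(1-p) = 0.1275.
I(p) = 1/0.1275 = 7.8431

7.8431


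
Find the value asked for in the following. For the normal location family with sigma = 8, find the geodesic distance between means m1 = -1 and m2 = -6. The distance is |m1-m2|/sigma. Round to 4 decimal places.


On the fixed-variance normal subfamily, geodesic distance = |m1-m2|/sigma.
|-1 - -6| = 5.
sigma = 8.
d = 5/8 = 0.6250

0.6250


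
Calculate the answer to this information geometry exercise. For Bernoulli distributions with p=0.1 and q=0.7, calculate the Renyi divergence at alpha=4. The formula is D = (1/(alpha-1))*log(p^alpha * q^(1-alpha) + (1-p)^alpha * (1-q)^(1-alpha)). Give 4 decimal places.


Renyi divergence of order alpha between Bernoulli distributions:
D = (1/(alpha-1))*log(p^alpha * q^(1-alpha) + (1-p)^alpha * (1-q)^(1-alpha)).
alpha = 4, p = 0.1, q = 0.7.
p^alpha * q^(1-alpha) = 0.1^4 * 0.7^-3 = 0.000292.
(1-p)^alpha * (1-q)^(1-alpha) = 0.9^4 * 0.3^-3 = 24.3.
sum = 0.000292 + 24.3 = 24.300292.
D = (1/3)*log(24.300292) = 1.0635

1.0635


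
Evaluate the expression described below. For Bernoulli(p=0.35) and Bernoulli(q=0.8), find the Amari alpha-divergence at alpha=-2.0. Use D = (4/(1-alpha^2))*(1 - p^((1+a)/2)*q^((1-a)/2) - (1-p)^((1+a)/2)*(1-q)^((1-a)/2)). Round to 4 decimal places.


Amari alpha-divergence:
D = (4/(1-alpha^2))*(1 - p^((1+a)/2)*q^((1-a)/2) - (1-p)^((1+a)/2)*(1-q)^((1-a)/2)).
alpha = -2.0, p = 0.35, q = 0.8.
e1 = (1+alpha)/2 = -0.5, e2 = (1-alpha)/2 = 1.5.
t1 = p^e1 * q^e2 = 0.35^-0.5 * 0.8^1.5 = 1.209486.
t2 = (1-p)^e1 * (1-q)^e2 = 0.65^-0.5 * 0.2^1.5 = 0.11094.
4/(1-alpha^2) = -1.333333.
D = -1.333333*(1 - 1.209486 - 0.11094) = 0.4272

0.4272


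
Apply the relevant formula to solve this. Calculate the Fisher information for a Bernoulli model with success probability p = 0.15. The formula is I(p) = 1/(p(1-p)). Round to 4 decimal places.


For Bernoulli(p), Fisher information is I(p) = 1/(p*(1-p)).
p = 0.15, 1-p = 0.85.
p*(1-p) = 0.1275.
I(p) = 1/0.1275 = 7.8431

7.8431


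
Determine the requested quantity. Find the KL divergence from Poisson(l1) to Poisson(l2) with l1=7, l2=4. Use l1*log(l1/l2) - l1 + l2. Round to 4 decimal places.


KL divergence for Poisson:
KL = l1*log(l1/l2) - l1 + l2.
l1 = 7, l2 = 4.
log(7/4) = 0.559616.
l1*log(l1/l2) = 7 * 0.559616 = 3.917311.
KL = 3.917311 - 7 + 4 = 0.9173

0.9173


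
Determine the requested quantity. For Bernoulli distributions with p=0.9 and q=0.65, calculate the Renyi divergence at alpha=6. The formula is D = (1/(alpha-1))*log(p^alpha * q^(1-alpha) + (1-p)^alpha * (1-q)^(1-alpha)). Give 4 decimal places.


Renyi divergence of order alpha between Bernoulli distributions:
D = (1/(alpha-1))*log(p^alpha * q^(1-alpha) + (1-p)^alpha * (1-q)^(1-alpha)).
alpha = 6, p = 0.9, q = 0.65.
p^alpha * q^(1-alpha) = 0.9^6 * 0.65^-5 = 4.58024.
(1-p)^alpha * (1-q)^(1-alpha) = 0.1^6 * 0.35^-5 = 0.00019.
sum = 4.58024 + 0.00019 = 4.580431.
D = (1/5)*log(4.580431) = 0.3044

0.3044


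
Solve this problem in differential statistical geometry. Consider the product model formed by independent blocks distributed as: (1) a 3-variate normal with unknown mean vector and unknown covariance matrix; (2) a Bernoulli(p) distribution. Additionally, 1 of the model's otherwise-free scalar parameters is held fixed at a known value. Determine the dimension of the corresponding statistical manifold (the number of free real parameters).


The dimension of a statistical manifold equals the number of free
(independent) real parameters of the model. For a product of independent
blocks the parameter counts add.
- 3-variate normal: 3 (mean) + 3*4/2 = 6 (symmetric covariance) = 9.
- Bernoulli (p): 1.
Total = 9 + 1 = 10.
1 parameter(s) fixed at known values: 10 - 1 = 9.
Dimension = 9

9


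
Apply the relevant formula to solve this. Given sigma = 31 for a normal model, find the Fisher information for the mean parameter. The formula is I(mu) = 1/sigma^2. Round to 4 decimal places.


The Fisher information for the mean of a normal distribution is I(mu) = 1/sigma^2.
sigma = 31, so sigma^2 = 961.
I(mu) = 1/961 = 0.0010

0.0010


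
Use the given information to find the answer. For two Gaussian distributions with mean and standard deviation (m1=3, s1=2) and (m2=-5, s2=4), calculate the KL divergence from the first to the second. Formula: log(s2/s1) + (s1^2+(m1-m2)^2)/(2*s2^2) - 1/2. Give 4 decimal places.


KL divergence between normal distributions:
KL = log(s2/s1) + (s1^2 + (m1-m2)^2)/(2*s2^2) - 1/2.
log(4/2) = 0.693147.
(2^2 + (3--5)^2)/(2*4^2) = (4 + 64)/32 = 2.125.
KL = 0.693147 + 2.125 - 0.5 = 2.3181

2.3181


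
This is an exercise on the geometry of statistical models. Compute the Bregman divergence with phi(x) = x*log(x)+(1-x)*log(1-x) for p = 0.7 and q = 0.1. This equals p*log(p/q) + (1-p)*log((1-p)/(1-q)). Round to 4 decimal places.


Bregman divergence with negative entropy generator:
D = p*log(p/q) + (1-p)*log((1-p)/(1-q)).
p = 0.7, q = 0.1.
p*log(p/q) = 0.7*log(0.7/0.1) = 1.362137.
(1-p)*log((1-p)/(1-q)) = 0.3*log(0.3/0.9) = -0.329584.
D = 1.362137 + -0.329584 = 1.0326

1.0326


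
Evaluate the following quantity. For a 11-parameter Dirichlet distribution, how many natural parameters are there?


Exponential family dimension calculation:
Dirichlet with 11 components has 11 natural parameters.

11


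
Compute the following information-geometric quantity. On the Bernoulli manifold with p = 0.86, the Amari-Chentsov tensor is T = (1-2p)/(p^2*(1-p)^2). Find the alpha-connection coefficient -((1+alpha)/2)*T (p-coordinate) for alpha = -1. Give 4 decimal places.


Skewness (Amari-Chentsov) tensor: T = (1-2p)/(p^2*(1-p)^2).
p = 0.86, 1-2p = -0.72, p^2 = 0.7396, (1-p)^2 = 0.0196.
T = -0.72/(0.7396 * 0.0196) = -49.668326.
In the p-coordinate, Gamma^(alpha) = Gamma^(0) - (alpha/2)*T with Gamma^(0) = (1/2)*g'(p) = -T/2,
so Gamma^(alpha) = -((1+alpha)/2)*T.
alpha = -1, -(1+alpha)/2 = 0.0.
Gamma = 0.0 * -49.668326 = 0.0000

0.0000


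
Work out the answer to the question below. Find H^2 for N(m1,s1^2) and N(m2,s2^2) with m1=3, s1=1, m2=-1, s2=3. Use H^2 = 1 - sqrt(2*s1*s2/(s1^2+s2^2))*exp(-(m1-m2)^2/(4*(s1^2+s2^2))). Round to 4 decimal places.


Squared Hellinger distance for Gaussians:
H^2 = 1 - sqrt(2*s1*s2/(s1^2+s2^2)) * exp(-(m1-m2)^2/(4*(s1^2+s2^2))).
s1^2 = 1, s2^2 = 9, s1^2+s2^2 = 10.
sqrt(2*1*3/(10)) = 0.774597.
(m1-m2)^2 = (4)^2 = 16.
exp(-16/(4*10)) = exp(-0.4) = 0.67032.
H^2 = 1 - 0.774597*0.67032 = 0.4808

0.4808


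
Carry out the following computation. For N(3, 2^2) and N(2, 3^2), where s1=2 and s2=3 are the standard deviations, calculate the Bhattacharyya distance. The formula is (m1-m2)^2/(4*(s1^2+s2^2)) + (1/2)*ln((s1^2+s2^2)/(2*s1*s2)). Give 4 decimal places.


Bhattacharyya distance between two Gaussians:
DB = (m1-m2)^2/(4*(s1^2+s2^2)) + (1/2)*ln((s1^2+s2^2)/(2*s1*s2)).
(m1-m2)^2 = (1)^2 = 1.
s1^2+s2^2 = 4 + 9 = 13.
term1 = 1/52 = 0.019231.
term2 = 0.5*ln(13/12.0) = 0.040021.
DB = 0.019231 + 0.040021 = 0.0593

0.0593


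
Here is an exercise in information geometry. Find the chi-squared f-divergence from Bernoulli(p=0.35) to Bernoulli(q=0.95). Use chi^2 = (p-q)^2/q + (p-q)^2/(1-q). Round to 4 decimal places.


Chi-squared divergence between Bernoulli distributions:
chi^2 = (p-q)^2/q + (p-q)^2/(1-q).
p = 0.35, q = 0.95, p-q = -0.6.
(p-q)^2 = 0.36.
term1 = 0.36/0.95 = 0.378947.
term2 = 0.36/0.05 = 7.2.
chi^2 = 0.378947 + 7.2 = 7.5789

7.5789


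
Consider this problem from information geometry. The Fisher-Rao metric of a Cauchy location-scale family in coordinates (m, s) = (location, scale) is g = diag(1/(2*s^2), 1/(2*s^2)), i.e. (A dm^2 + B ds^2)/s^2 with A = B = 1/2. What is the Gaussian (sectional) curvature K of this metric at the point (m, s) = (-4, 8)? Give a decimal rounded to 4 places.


The metric has the form g = (A dm^2 + B ds^2)/s^2 with A = 1/2, B = 1/2.
Substitute u = sqrt(A/B)*m: g = B*(du^2 + ds^2)/s^2, i.e. B times the
Poincare upper half-plane metric, which has constant Gaussian curvature -1.
Scaling a 2D metric by a constant c divides the Gaussian curvature by c,
so K = -1/B = -1/(1/2) = -2.0000 everywhere (the point (m, s) = (-4, 8) is irrelevant:
the curvature is constant).
The requested Gaussian curvature is K = -2.0000.

-2.0000


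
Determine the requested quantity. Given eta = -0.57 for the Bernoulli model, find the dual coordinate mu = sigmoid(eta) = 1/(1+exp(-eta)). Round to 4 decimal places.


Dual coordinate (expectation parameter) for Bernoulli:
mu = 1/(1+exp(-eta)).
eta = -0.57.
exp(-eta) = exp(0.57) = 1.768267.
mu = 1/(1+1.768267) = 0.3612

0.3612


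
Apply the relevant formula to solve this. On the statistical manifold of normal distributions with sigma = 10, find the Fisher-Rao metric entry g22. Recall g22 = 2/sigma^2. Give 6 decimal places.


For the 2-parameter normal family, the Fisher metric has:
  g11 = 1/sigma^2, g22 = 2/sigma^2.
sigma = 10, sigma^2 = 100.
g22 = 0.020000

0.020000


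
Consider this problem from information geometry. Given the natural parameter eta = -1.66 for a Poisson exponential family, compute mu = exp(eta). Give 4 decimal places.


Expectation parameter for Poisson exponential family:
mu = exp(eta).
eta = -1.66.
mu = exp(-1.66) = 0.1901

0.1901


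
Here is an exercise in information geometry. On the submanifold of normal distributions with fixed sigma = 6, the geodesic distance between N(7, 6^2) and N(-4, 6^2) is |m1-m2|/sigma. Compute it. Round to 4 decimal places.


On the fixed-variance normal subfamily, geodesic distance = |m1-m2|/sigma.
|7 - -4| = 11.
sigma = 6.
d = 11/6 = 1.8333

1.8333


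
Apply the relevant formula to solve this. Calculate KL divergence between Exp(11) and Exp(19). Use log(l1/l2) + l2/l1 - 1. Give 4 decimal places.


KL divergence for exponential family:
KL = log(l1/l2) + l2/l1 - 1.
log(11/19) = -0.546544.
19/11 = 1.727273.
KL = -0.546544 + 1.727273 - 1 = 0.1807

0.1807


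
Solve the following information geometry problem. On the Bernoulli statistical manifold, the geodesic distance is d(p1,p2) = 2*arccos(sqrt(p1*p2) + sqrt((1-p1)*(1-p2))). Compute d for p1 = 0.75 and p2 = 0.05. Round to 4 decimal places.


Geodesic distance on Bernoulli manifold:
d(p1,p2) = 2*arccos(sqrt(p1*p2) + sqrt((1-p1)*(1-p2))).
sqrt(p1*p2) = sqrt(0.75*0.05) = 0.193649.
sqrt((1-p1)*(1-p2)) = sqrt(0.25*0.95) = 0.48734.
arg = 0.193649 + 0.48734 = 0.680989.
d = 2*arccos(0.680989) = 1.6434

1.6434


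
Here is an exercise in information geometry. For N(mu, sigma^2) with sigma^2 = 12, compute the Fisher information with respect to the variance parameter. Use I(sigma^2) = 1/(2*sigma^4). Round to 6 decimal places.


Fisher information for variance: I(sigma^2) = 1/(2*sigma^4).
sigma^2 = 12, so sigma^4 = 144.
I = 1/(2*144) = 1/288 = 0.003472

0.003472


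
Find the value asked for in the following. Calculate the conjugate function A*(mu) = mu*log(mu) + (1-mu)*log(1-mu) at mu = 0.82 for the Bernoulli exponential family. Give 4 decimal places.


Legendre transform for Bernoulli:
A*(mu) = mu*log(mu) + (1-mu)*log(1-mu).
mu = 0.82, 1-mu = 0.18.
mu*log(mu) = 0.82*log(0.82) = -0.16273.
(1-mu)*log(1-mu) = 0.18*log(0.18) = -0.308664.
A* = -0.16273 + -0.308664 = -0.4714

-0.4714


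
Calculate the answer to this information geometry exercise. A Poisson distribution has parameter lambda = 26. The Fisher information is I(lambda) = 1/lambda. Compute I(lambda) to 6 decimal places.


Fisher information for Poisson: I(lambda) = 1/lambda.
lambda = 26.
I(lambda) = 1/26 = 0.038462

0.038462


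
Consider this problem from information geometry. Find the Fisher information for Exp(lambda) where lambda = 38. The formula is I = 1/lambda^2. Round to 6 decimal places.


Fisher information for exponential: I(lambda) = 1/lambda^2.
lambda = 38, lambda^2 = 1444.
I = 1/1444 = 0.000693

0.000693


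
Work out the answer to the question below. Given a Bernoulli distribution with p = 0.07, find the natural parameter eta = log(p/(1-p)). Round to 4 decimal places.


Natural parameter for Bernoulli: eta = log(p/(1-p)).
p = 0.07, 1-p = 0.93.
p/(1-p) = 0.075269.
eta = log(0.075269) = -2.5867

-2.5867


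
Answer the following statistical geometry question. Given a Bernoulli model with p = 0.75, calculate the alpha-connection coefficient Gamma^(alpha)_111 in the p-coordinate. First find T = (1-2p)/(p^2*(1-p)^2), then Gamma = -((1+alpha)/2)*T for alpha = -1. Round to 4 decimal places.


Skewness (Amari-Chentsov) tensor: T = (1-2p)/(p^2*(1-p)^2).
p = 0.75, 1-2p = -0.5, p^2 = 0.5625, (1-p)^2 = 0.0625.
T = -0.5/(0.5625 * 0.0625) = -14.222222.
In the p-coordinate, Gamma^(alpha) = Gamma^(0) - (alpha/2)*T with Gamma^(0) = (1/2)*g'(p) = -T/2,
so Gamma^(alpha) = -((1+alpha)/2)*T.
alpha = -1, -(1+alpha)/2 = 0.0.
Gamma = 0.0 * -14.222222 = 0.0000

0.0000


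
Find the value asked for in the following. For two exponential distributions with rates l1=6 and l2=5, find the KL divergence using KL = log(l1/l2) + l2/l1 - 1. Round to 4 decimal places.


KL divergence for exponential family:
KL = log(l1/l2) + l2/l1 - 1.
log(6/5) = 0.182322.
5/6 = 0.833333.
KL = 0.182322 + 0.833333 - 1 = 0.0157

0.0157


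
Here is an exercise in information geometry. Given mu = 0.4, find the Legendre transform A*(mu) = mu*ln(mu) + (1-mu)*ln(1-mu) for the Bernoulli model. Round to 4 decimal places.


Legendre transform for Bernoulli:
A*(mu) = mu*log(mu) + (1-mu)*log(1-mu).
mu = 0.4, 1-mu = 0.6.
mu*log(mu) = 0.4*log(0.4) = -0.366516.
(1-mu)*log(1-mu) = 0.6*log(0.6) = -0.306495.
A* = -0.366516 + -0.306495 = -0.6730

-0.6730


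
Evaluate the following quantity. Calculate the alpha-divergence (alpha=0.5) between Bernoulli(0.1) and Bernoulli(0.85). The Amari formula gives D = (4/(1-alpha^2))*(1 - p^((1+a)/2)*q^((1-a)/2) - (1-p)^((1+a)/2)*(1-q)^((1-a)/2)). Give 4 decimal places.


Amari alpha-divergence:
D = (4/(1-alpha^2))*(1 - p^((1+a)/2)*q^((1-a)/2) - (1-p)^((1+a)/2)*(1-q)^((1-a)/2)).
alpha = 0.5, p = 0.1, q = 0.85.
e1 = (1+alpha)/2 = 0.75, e2 = (1-alpha)/2 = 0.25.
t1 = p^e1 * q^e2 = 0.1^0.75 * 0.85^0.25 = 0.170748.
t2 = (1-p)^e1 * (1-q)^e2 = 0.9^0.75 * 0.15^0.25 = 0.575049.
4/(1-alpha^2) = 5.333333.
D = 5.333333*(1 - 0.170748 - 0.575049) = 1.3558

1.3558


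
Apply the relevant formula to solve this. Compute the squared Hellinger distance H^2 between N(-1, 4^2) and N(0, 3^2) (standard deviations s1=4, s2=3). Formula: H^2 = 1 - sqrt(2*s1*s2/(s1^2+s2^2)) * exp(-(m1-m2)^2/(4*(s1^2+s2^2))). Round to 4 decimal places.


Squared Hellinger distance for Gaussians:
H^2 = 1 - sqrt(2*s1*s2/(s1^2+s2^2)) * exp(-(m1-m2)^2/(4*(s1^2+s2^2))).
s1^2 = 16, s2^2 = 9, s1^2+s2^2 = 25.
sqrt(2*4*3/(25)) = 0.979796.
(m1-m2)^2 = (-1)^2 = 1.
exp(-1/(4*25)) = exp(-0.01) = 0.99005.
H^2 = 1 - 0.979796*0.99005 = 0.0300

0.0300


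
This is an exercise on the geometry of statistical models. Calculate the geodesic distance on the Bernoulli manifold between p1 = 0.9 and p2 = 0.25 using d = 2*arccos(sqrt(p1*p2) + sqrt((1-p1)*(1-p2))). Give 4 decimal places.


Geodesic distance on Bernoulli manifold:
d(p1,p2) = 2*arccos(sqrt(p1*p2) + sqrt((1-p1)*(1-p2))).
sqrt(p1*p2) = sqrt(0.9*0.25) = 0.474342.
sqrt((1-p1)*(1-p2)) = sqrt(0.1*0.75) = 0.273861.
arg = 0.474342 + 0.273861 = 0.748203.
d = 2*arccos(0.748203) = 1.4509

1.4509


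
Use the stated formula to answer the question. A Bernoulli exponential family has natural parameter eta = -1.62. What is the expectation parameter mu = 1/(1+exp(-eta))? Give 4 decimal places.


Dual coordinate (expectation parameter) for Bernoulli:
mu = 1/(1+exp(-eta)).
eta = -1.62.
exp(-eta) = exp(1.62) = 5.05309.
mu = 1/(1+5.05309) = 0.1652

0.1652


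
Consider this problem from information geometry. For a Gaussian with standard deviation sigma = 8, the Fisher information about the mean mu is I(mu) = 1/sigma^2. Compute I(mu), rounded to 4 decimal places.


The Fisher information for the mean of a normal distribution is I(mu) = 1/sigma^2.
sigma = 8, so sigma^2 = 64.
I(mu) = 1/64 = 0.0156

0.0156


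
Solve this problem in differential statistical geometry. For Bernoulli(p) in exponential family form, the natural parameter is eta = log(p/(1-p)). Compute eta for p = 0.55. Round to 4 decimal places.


Natural parameter for Bernoulli: eta = log(p/(1-p)).
p = 0.55, 1-p = 0.45.
p/(1-p) = 1.222222.
eta = log(1.222222) = 0.2007

0.2007


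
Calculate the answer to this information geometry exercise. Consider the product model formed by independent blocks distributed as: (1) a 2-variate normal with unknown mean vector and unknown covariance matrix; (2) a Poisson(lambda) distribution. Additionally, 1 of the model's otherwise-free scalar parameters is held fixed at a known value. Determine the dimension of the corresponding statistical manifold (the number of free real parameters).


The dimension of a statistical manifold equals the number of free
(independent) real parameters of the model. For a product of independent
blocks the parameter counts add.
- 2-variate normal: 2 (mean) + 2*3/2 = 3 (symmetric covariance) = 5.
- Poisson (lambda): 1.
Total = 5 + 1 = 6.
1 parameter(s) fixed at known values: 6 - 1 = 5.
Dimension = 5

5


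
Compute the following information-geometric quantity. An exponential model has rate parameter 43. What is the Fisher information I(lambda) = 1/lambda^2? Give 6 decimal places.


Fisher information for exponential: I(lambda) = 1/lambda^2.
lambda = 43, lambda^2 = 1849.
I = 1/1849 = 0.000541

0.000541


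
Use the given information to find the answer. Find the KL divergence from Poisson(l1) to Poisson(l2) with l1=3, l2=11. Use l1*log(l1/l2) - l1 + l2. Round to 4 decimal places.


KL divergence for Poisson:
KL = l1*log(l1/l2) - l1 + l2.
l1 = 3, l2 = 11.
log(3/11) = -1.299283.
l1*log(l1/l2) = 3 * -1.299283 = -3.897849.
KL = -3.897849 - 3 + 11 = 4.1022

4.1022


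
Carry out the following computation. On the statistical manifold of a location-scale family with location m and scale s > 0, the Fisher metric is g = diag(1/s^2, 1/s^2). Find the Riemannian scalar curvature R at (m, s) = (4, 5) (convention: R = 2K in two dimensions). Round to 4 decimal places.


The metric has the form g = (A dm^2 + B ds^2)/s^2 with A = 1, B = 1.
Substitute u = sqrt(A/B)*m: g = B*(du^2 + ds^2)/s^2, i.e. B times the
Poincare upper half-plane metric, which has constant Gaussian curvature -1.
Scaling a 2D metric by a constant c divides the Gaussian curvature by c,
so K = -1/B = -1/(1) = -1.0000 everywhere (the point (m, s) = (4, 5) is irrelevant:
the curvature is constant).
Scalar curvature in dimension 2: R = 2K = -2/(1) = -2.0000.

-2.0000


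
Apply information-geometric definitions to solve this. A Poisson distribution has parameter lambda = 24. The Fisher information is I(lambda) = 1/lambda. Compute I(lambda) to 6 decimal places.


Fisher information for Poisson: I(lambda) = 1/lambda.
lambda = 24.
I(lambda) = 1/24 = 0.041667

0.041667


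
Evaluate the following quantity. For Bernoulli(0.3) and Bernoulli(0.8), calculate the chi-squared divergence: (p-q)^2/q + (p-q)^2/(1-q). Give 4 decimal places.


Chi-squared divergence between Bernoulli distributions:
chi^2 = (p-q)^2/q + (p-q)^2/(1-q).
p = 0.3, q = 0.8, p-q = -0.5.
(p-q)^2 = 0.25.
term1 = 0.25/0.8 = 0.3125.
term2 = 0.25/0.2 = 1.25.
chi^2 = 0.3125 + 1.25 = 1.5625

1.5625


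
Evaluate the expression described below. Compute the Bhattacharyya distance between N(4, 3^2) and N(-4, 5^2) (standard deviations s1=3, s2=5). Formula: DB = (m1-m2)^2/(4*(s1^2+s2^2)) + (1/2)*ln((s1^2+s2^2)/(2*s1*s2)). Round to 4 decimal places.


Bhattacharyya distance between two Gaussians:
DB = (m1-m2)^2/(4*(s1^2+s2^2)) + (1/2)*ln((s1^2+s2^2)/(2*s1*s2)).
(m1-m2)^2 = (8)^2 = 64.
s1^2+s2^2 = 9 + 25 = 34.
term1 = 64/136 = 0.470588.
term2 = 0.5*ln(34/30.0) = 0.062582.
DB = 0.470588 + 0.062582 = 0.5332

0.5332


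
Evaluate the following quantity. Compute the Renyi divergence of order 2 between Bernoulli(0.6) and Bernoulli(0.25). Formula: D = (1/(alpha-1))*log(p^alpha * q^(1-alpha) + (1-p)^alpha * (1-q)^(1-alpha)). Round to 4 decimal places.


Renyi divergence of order alpha between Bernoulli distributions:
D = (1/(alpha-1))*log(p^alpha * q^(1-alpha) + (1-p)^alpha * (1-q)^(1-alpha)).
alpha = 2, p = 0.6, q = 0.25.
p^alpha * q^(1-alpha) = 0.6^2 * 0.25^-1 = 1.44.
(1-p)^alpha * (1-q)^(1-alpha) = 0.4^2 * 0.75^-1 = 0.213333.
sum = 1.44 + 0.213333 = 1.653333.
D = (1/1)*log(1.653333) = 0.5028

0.5028


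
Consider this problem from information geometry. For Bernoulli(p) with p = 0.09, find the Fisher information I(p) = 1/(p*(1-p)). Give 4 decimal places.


For Bernoulli(p), Fisher information is I(p) = 1/(p*(1-p)).
p = 0.09, 1-p = 0.91.
p*(1-p) = 0.0819.
I(p) = 1/0.0819 = 12.2100

12.2100


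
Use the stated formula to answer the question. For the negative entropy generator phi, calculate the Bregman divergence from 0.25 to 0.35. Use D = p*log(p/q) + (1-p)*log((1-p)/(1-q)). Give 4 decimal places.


Bregman divergence with negative entropy generator:
D = p*log(p/q) + (1-p)*log((1-p)/(1-q)).
p = 0.25, q = 0.35.
p*log(p/q) = 0.25*log(0.25/0.35) = -0.084118.
(1-p)*log((1-p)/(1-q)) = 0.75*log(0.75/0.65) = 0.107326.
D = -0.084118 + 0.107326 = 0.0232

0.0232


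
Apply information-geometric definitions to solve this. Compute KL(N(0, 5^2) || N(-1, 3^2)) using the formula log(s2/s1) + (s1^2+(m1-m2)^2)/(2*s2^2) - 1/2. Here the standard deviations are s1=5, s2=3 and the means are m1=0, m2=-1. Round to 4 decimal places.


KL divergence between normal distributions:
KL = log(s2/s1) + (s1^2 + (m1-m2)^2)/(2*s2^2) - 1/2.
log(3/5) = -0.510826.
(5^2 + (0--1)^2)/(2*3^2) = (25 + 1)/18 = 1.444444.
KL = -0.510826 + 1.444444 - 0.5 = 0.4336

0.4336


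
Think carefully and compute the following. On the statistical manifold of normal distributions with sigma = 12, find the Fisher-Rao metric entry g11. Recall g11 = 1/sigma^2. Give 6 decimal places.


For the 2-parameter normal family, the Fisher metric has:
  g11 = 1/sigma^2, g22 = 2/sigma^2.
sigma = 12, sigma^2 = 144.
g11 = 0.006944

0.006944


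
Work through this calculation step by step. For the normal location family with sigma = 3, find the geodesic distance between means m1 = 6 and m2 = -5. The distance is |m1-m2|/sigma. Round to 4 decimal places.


On the fixed-variance normal subfamily, geodesic distance = |m1-m2|/sigma.
|6 - -5| = 11.
sigma = 3.
d = 11/3 = 3.6667

3.6667


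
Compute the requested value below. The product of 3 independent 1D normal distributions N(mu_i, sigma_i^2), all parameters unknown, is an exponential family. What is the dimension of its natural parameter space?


Exponential family dimension calculation:
Each univariate normal has two natural parameters (mu/sigma^2 and -1/(2 sigma^2)).
With 3 independent components, dim = 2 * 3 = 6.

6


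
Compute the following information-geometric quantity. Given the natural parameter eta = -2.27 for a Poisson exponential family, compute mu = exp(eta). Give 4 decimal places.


Expectation parameter for Poisson exponential family:
mu = exp(eta).
eta = -2.27.
mu = exp(-2.27) = 0.1033

0.1033


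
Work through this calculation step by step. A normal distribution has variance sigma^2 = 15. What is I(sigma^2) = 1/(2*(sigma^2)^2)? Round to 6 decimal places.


Fisher information for variance: I(sigma^2) = 1/(2*sigma^4).
sigma^2 = 15, so sigma^4 = 225.
I = 1/(2*225) = 1/450 = 0.002222

0.002222


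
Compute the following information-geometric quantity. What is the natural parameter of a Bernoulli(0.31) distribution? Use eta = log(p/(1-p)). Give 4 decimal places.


Natural parameter for Bernoulli: eta = log(p/(1-p)).
p = 0.31, 1-p = 0.69.
p/(1-p) = 0.449275.
eta = log(0.449275) = -0.8001

-0.8001


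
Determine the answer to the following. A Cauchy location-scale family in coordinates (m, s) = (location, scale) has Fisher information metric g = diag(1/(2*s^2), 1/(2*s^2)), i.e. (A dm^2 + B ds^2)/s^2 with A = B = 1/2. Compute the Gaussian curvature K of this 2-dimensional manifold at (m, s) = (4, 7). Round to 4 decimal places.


The metric has the form g = (A dm^2 + B ds^2)/s^2 with A = 1/2, B = 1/2.
Substitute u = sqrt(A/B)*m: g = B*(du^2 + ds^2)/s^2, i.e. B times the
Poincare upper half-plane metric, which has constant Gaussian curvature -1.
Scaling a 2D metric by a constant c divides the Gaussian curvature by c,
so K = -1/B = -1/(1/2) = -2.0000 everywhere (the point (m, s) = (4, 7) is irrelevant:
the curvature is constant).
The requested Gaussian curvature is K = -2.0000.

-2.0000
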